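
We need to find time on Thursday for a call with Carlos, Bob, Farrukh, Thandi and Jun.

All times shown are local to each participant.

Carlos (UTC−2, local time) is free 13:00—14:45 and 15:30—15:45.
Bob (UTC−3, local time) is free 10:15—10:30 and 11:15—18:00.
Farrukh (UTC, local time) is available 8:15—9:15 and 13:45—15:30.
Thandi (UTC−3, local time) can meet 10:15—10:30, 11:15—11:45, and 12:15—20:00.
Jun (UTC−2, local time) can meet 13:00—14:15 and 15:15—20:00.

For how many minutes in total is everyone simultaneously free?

15 minutes

Carlos → UTC: 15:00–16:45, 17:30–17:45.
Bob → UTC: 13:15–13:30, 14:15–21:00.
Farrukh → UTC: 08:15–09:15, 13:45–15:30.
Thandi → UTC: 13:15–13:30, 14:15–14:45, 15:15–23:00.
Jun → UTC: 15:00–16:15, 17:15–22:00.
Carlos ∩ Bob: 15:00–16:45, 17:30–17:45.
Carlos ∩ Bob ∩ Farrukh: 15:00–15:30.
Carlos ∩ Bob ∩ Farrukh ∩ Thandi: 15:15–15:30.
Carlos ∩ Bob ∩ Farrukh ∩ Thandi ∩ Jun: 15:15–15:30.
Total common minutes: 15.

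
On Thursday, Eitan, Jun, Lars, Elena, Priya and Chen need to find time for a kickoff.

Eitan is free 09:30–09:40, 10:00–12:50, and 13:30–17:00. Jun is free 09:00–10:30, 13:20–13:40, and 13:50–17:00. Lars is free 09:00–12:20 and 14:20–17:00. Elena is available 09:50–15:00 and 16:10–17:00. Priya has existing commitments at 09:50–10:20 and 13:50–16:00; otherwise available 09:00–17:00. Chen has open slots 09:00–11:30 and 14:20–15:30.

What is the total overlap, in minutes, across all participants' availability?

10 minutes

Priya free within 09:00–17:00: 09:00–09:50, 10:20–13:50, 16:00–17:00.
Eitan ∩ Jun: 09:30–09:40, 10:00–10:30, 13:30–13:40, 13:50–17:00.
Eitan ∩ Jun ∩ Lars: 09:30–09:40, 10:00–10:30, 14:20–17:00.
Eitan ∩ Jun ∩ Lars ∩ Elena: 10:00–10:30, 14:20–15:00, 16:10–17:00.
Eitan ∩ Jun ∩ Lars ∩ Elena ∩ Priya: 10:20–10:30, 16:10–17:00.
Eitan ∩ Jun ∩ Lars ∩ Elena ∩ Priya ∩ Chen: 10:20–10:30.
Total common minutes: 10.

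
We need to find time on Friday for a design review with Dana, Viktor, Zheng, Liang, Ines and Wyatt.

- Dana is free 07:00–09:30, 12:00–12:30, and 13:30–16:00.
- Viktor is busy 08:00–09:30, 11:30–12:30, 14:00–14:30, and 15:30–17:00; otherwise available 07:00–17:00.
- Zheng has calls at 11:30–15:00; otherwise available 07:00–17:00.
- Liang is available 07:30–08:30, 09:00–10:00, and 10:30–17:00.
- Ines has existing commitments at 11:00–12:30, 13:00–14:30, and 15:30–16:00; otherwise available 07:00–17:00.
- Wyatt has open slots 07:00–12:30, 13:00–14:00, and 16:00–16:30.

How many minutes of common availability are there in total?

30 minutes

Viktor free within 07:00–17:00: 07:00–08:00, 09:30–11:30, 12:30–14:00, 14:30–15:30.
Zheng free within 07:00–17:00: 07:00–11:30, 15:00–17:00.
Ines free within 07:00–17:00: 07:00–11:00, 12:30–13:00, 14:30–15:30, 16:00–17:00.
Dana ∩ Viktor: 07:00–08:00, 13:30–14:00, 14:30–15:30.
Dana ∩ Viktor ∩ Zheng: 07:00–08:00, 15:00–15:30.
Dana ∩ Viktor ∩ Zheng ∩ Liang: 07:30–08:00, 15:00–15:30.
Dana ∩ Viktor ∩ Zheng ∩ Liang ∩ Ines: 07:30–08:00, 15:00–15:30.
Dana ∩ Viktor ∩ Zheng ∩ Liang ∩ Ines ∩ Wyatt: 07:30–08:00.
Total common minutes: 30.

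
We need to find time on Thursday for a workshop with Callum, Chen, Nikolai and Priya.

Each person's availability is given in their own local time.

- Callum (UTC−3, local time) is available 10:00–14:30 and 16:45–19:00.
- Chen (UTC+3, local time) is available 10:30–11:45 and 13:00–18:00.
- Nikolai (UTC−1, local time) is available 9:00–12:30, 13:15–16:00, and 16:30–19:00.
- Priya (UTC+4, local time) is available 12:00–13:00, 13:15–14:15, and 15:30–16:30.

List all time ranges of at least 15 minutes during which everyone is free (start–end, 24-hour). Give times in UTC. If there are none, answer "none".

none

Callum → UTC: 13:00–17:30, 19:45–22:00.
Chen → UTC: 07:30–08:45, 10:00–15:00.
Nikolai → UTC: 10:00–13:30, 14:15–17:00, 17:30–20:00.
Priya → UTC: 08:00–09:00, 09:15–10:15, 11:30–12:30.
Callum ∩ Chen: 13:00–15:00.
Callum ∩ Chen ∩ Nikolai: 13:00–13:30, 14:15–15:00.
Callum ∩ Chen ∩ Nikolai ∩ Priya: (none).
Windows ≥ 15 min: (none).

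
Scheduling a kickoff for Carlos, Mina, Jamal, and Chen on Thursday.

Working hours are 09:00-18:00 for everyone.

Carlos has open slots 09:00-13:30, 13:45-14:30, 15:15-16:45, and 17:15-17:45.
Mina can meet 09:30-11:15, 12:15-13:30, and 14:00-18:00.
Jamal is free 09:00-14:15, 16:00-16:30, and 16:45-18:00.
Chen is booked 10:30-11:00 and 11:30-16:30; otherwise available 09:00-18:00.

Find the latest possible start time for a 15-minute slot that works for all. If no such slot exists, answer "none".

Chen free within 09:00–18:00: 09:00–10:30, 11:00–11:30, 16:30–18:00.
Carlos ∩ Mina: 09:30–11:15, 12:15–13:30, 14:00–14:30, 15:15–16:45, 17:15–17:45.
Carlos ∩ Mina ∩ Jamal: 09:30–11:15, 12:15–13:30, 14:00–14:15, 16:00–16:30, 17:15–17:45.
Carlos ∩ Mina ∩ Jamal ∩ Chen: 09:30–10:30, 11:00–11:15, 17:15–17:45.
Windows ≥ 15 min: 09:30–10:30, 11:00–11:15, 17:15–17:45.
Latest start in the last window 17:15–17:45 is 17:45 − 15 min = 17:30.

17:30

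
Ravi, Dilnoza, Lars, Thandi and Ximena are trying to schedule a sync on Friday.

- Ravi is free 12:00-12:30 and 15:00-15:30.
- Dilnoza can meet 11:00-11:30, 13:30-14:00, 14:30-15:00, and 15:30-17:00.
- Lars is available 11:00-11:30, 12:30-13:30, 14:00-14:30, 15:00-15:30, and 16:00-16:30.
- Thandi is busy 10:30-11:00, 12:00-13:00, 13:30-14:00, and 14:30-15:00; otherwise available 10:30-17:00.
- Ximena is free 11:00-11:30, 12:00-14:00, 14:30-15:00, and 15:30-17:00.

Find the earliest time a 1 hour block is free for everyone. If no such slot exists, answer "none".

Thandi free within 10:30–17:00: 11:00–12:00, 13:00–13:30, 14:00–14:30, 15:00–17:00.
Ravi ∩ Dilnoza: (none).
Ravi ∩ Dilnoza ∩ Lars: (none).
Ravi ∩ Dilnoza ∩ Lars ∩ Thandi: (none).
Ravi ∩ Dilnoza ∩ Lars ∩ Thandi ∩ Ximena: (none).
Windows ≥ 60 min: (none).

none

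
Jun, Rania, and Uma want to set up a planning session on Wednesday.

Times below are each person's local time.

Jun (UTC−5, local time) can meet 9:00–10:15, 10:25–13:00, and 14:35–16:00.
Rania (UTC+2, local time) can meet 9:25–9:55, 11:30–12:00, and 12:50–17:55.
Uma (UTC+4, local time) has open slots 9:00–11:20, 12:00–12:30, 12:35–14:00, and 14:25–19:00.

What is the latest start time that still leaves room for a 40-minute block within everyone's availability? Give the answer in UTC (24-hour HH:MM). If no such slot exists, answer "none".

Jun → UTC: 14:00–15:15, 15:25–18:00, 19:35–21:00.
Rania → UTC: 07:25–07:55, 09:30–10:00, 10:50–15:55.
Uma → UTC: 05:00–07:20, 08:00–08:30, 08:35–10:00, 10:25–15:00.
Jun ∩ Rania: 14:00–15:15, 15:25–15:55.
Jun ∩ Rania ∩ Uma: 14:00–15:00.
Windows ≥ 40 min: 14:00–15:00.
Latest start in the last window 14:00–15:00 is 15:00 − 40 min = 14:20.

14:20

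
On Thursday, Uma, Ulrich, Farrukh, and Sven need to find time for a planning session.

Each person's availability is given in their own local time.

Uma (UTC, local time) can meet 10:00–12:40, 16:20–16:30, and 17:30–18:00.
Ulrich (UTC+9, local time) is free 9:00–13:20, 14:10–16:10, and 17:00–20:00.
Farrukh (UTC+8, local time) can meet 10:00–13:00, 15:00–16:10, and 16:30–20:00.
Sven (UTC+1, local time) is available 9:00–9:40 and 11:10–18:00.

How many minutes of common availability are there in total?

50 minutes

Uma → UTC: 10:00–12:40, 16:20–16:30, 17:30–18:00.
Ulrich → UTC: 00:00–04:20, 05:10–07:10, 08:00–11:00.
Farrukh → UTC: 02:00–05:00, 07:00–08:10, 08:30–12:00.
Sven → UTC: 08:00–08:40, 10:10–17:00.
Uma ∩ Ulrich: 10:00–11:00.
Uma ∩ Ulrich ∩ Farrukh: 10:00–11:00.
Uma ∩ Ulrich ∩ Farrukh ∩ Sven: 10:10–11:00.
Total common minutes: 50.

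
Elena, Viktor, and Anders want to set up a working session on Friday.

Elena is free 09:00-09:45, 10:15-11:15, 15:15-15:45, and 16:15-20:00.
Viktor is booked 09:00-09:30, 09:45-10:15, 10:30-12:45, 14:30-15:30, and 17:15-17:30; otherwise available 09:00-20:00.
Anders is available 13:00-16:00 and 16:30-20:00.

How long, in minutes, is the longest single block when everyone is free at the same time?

150 minutes

Viktor free within 09:00–20:00: 09:30–09:45, 10:15–10:30, 12:45–14:30, 15:30–17:15, 17:30–20:00.
Elena ∩ Viktor: 09:30–09:45, 10:15–10:30, 15:30–15:45, 16:15–17:15, 17:30–20:00.
Elena ∩ Viktor ∩ Anders: 15:30–15:45, 16:30–17:15, 17:30–20:00.
Common window lengths: 15, 45, 150 min; longest is 150.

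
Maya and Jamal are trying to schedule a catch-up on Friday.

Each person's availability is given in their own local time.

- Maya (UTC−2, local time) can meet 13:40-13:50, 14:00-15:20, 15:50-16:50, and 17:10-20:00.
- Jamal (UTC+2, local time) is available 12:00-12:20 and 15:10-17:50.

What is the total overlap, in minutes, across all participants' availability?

10 minutes

Maya → UTC: 15:40–15:50, 16:00–17:20, 17:50–18:50, 19:10–22:00.
Jamal → UTC: 10:00–10:20, 13:10–15:50.
Maya ∩ Jamal: 15:40–15:50.
Total common minutes: 10.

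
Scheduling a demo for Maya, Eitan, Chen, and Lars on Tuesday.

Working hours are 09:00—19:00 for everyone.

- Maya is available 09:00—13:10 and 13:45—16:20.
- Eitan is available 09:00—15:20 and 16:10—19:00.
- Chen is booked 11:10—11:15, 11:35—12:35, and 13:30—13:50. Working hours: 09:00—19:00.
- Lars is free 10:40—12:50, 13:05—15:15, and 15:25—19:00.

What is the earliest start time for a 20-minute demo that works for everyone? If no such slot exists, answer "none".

Chen free within 09:00–19:00: 09:00–11:10, 11:15–11:35, 12:35–13:30, 13:50–19:00.
Maya ∩ Eitan: 09:00–13:10, 13:45–15:20, 16:10–16:20.
Maya ∩ Eitan ∩ Chen: 09:00–11:10, 11:15–11:35, 12:35–13:10, 13:50–15:20, 16:10–16:20.
Maya ∩ Eitan ∩ Chen ∩ Lars: 10:40–11:10, 11:15–11:35, 12:35–12:50, 13:05–13:10, 13:50–15:15, 16:10–16:20.
Windows ≥ 20 min: 10:40–11:10, 11:15–11:35, 13:50–15:15.
Earliest such window starts at 10:40.

10:40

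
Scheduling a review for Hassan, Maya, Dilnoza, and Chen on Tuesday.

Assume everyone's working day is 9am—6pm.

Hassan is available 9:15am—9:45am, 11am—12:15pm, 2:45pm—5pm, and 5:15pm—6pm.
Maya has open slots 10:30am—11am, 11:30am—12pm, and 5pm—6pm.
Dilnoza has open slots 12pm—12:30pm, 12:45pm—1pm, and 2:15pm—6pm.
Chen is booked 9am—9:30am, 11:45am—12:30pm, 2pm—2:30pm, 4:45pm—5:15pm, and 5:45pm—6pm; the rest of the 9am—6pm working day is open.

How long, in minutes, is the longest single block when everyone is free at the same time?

30 minutes

Chen free within 09:00–18:00: 09:30–11:45, 12:30–14:00, 14:30–16:45, 17:15–17:45.
Hassan ∩ Maya: 11:30–12:00, 17:15–18:00.
Hassan ∩ Maya ∩ Dilnoza: 17:15–18:00.
Hassan ∩ Maya ∩ Dilnoza ∩ Chen: 17:15–17:45.
Single common window of 30 minutes.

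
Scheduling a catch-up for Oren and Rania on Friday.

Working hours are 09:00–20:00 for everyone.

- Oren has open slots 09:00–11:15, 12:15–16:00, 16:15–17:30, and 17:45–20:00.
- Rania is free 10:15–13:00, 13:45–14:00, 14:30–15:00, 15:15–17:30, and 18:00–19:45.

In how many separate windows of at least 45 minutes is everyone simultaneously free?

5

Oren ∩ Rania: 10:15–11:15, 12:15–13:00, 13:45–14:00, 14:30–15:00, 15:15–16:00, 16:15–17:30, 18:00–19:45.
Windows ≥ 45 min: 10:15–11:15, 12:15–13:00, 15:15–16:00, 16:15–17:30, 18:00–19:45.
That's 5 windows.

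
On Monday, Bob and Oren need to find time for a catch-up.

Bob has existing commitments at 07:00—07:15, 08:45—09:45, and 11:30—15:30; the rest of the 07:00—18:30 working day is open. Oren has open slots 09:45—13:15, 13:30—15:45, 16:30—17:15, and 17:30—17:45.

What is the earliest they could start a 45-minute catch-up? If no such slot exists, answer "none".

Bob free within 07:00–18:30: 07:15–08:45, 09:45–11:30, 15:30–18:30.
Bob ∩ Oren: 09:45–11:30, 15:30–15:45, 16:30–17:15, 17:30–17:45.
Windows ≥ 45 min: 09:45–11:30, 16:30–17:15.
Earliest such window starts at 09:45.

09:45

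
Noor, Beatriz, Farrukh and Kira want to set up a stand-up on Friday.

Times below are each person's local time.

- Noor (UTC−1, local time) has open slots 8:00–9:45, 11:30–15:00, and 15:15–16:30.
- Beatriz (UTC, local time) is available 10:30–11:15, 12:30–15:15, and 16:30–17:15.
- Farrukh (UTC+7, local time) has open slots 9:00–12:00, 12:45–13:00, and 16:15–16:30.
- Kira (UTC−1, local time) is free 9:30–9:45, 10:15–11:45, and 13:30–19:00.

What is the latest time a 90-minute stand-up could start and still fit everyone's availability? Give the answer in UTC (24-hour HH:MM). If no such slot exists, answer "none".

Noor → UTC: 09:00–10:45, 12:30–16:00, 16:15–17:30.
Beatriz → UTC: 10:30–11:15, 12:30–15:15, 16:30–17:15.
Farrukh → UTC: 02:00–05:00, 05:45–06:00, 09:15–09:30.
Kira → UTC: 10:30–10:45, 11:15–12:45, 14:30–20:00.
Noor ∩ Beatriz: 10:30–10:45, 12:30–15:15, 16:30–17:15.
Noor ∩ Beatriz ∩ Farrukh: (none).
Noor ∩ Beatriz ∩ Farrukh ∩ Kira: (none).
Windows ≥ 90 min: (none).

none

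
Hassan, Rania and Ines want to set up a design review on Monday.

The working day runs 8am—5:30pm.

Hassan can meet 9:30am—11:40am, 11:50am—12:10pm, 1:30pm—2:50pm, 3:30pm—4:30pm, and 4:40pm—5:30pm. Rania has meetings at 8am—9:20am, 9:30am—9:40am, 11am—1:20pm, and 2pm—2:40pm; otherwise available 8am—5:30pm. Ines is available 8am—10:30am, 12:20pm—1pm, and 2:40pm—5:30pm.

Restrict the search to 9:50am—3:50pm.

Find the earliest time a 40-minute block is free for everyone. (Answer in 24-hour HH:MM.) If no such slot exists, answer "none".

Rania free within 08:00–17:30: 09:20–09:30, 09:40–11:00, 13:20–14:00, 14:40–17:30.
Hassan ∩ Rania: 09:40–11:00, 13:30–14:00, 14:40–14:50, 15:30–16:30, 16:40–17:30.
Hassan ∩ Rania ∩ Ines: 09:40–10:30, 14:40–14:50, 15:30–16:30, 16:40–17:30.
Restricted to 09:50–15:50: 09:50–10:30, 14:40–14:50, 15:30–15:50.
Windows ≥ 40 min: 09:50–10:30.
Earliest such window starts at 09:50.

09:50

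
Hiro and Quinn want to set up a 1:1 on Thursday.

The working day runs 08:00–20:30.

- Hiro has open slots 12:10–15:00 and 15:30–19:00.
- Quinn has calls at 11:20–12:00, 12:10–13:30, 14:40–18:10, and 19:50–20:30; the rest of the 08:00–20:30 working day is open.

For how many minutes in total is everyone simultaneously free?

120 minutes

Quinn free within 08:00–20:30: 08:00–11:20, 12:00–12:10, 13:30–14:40, 18:10–19:50.
Hiro ∩ Quinn: 13:30–14:40, 18:10–19:00.
Total common minutes: 70 + 50 = 120.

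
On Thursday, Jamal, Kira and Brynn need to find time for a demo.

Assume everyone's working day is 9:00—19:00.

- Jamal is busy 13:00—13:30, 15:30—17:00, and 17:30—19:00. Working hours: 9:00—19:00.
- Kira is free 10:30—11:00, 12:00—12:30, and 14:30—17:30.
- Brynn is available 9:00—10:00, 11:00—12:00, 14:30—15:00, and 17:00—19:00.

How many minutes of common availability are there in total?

60 minutes

Jamal free within 09:00–19:00: 09:00–13:00, 13:30–15:30, 17:00–17:30.
Jamal ∩ Kira: 10:30–11:00, 12:00–12:30, 14:30–15:30, 17:00–17:30.
Jamal ∩ Kira ∩ Brynn: 14:30–15:00, 17:00–17:30.
Total common minutes: 30 + 30 = 60.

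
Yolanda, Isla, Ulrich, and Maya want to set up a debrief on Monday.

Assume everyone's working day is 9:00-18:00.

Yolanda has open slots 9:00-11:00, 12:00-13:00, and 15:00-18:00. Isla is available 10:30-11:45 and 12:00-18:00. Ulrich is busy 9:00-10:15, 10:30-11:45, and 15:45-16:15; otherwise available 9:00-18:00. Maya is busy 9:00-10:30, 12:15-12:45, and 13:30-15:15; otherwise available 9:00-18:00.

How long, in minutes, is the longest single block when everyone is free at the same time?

105 minutes

Ulrich free within 09:00–18:00: 10:15–10:30, 11:45–15:45, 16:15–18:00.
Maya free within 09:00–18:00: 10:30–12:15, 12:45–13:30, 15:15–18:00.
Yolanda ∩ Isla: 10:30–11:00, 12:00–13:00, 15:00–18:00.
Yolanda ∩ Isla ∩ Ulrich: 12:00–13:00, 15:00–15:45, 16:15–18:00.
Yolanda ∩ Isla ∩ Ulrich ∩ Maya: 12:00–12:15, 12:45–13:00, 15:15–15:45, 16:15–18:00.
Common window lengths: 15, 15, 30, 105 min; longest is 105.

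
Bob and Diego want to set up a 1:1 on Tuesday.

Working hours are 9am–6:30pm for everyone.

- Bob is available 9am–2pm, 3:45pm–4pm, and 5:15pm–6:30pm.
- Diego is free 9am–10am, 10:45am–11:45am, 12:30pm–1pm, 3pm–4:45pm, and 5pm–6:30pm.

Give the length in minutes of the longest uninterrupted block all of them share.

Bob ∩ Diego: 09:00–10:00, 10:45–11:45, 12:30–13:00, 15:45–16:00, 17:15–18:30.
Common window lengths: 60, 60, 30, 15, 75 min; longest is 75.

75 minutes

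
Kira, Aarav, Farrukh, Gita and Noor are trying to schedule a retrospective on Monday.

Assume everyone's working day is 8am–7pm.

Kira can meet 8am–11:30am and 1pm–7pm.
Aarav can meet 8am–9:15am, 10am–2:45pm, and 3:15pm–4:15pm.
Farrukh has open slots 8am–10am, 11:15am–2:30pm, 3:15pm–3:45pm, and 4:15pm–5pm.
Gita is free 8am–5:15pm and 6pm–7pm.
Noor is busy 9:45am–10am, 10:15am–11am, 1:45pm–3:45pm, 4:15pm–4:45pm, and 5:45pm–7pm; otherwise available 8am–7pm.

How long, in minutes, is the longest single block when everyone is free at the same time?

Noor free within 08:00–19:00: 08:00–09:45, 10:00–10:15, 11:00–13:45, 15:45–16:15, 16:45–17:45.
Kira ∩ Aarav: 08:00–09:15, 10:00–11:30, 13:00–14:45, 15:15–16:15.
Kira ∩ Aarav ∩ Farrukh: 08:00–09:15, 11:15–11:30, 13:00–14:30, 15:15–15:45.
Kira ∩ Aarav ∩ Farrukh ∩ Gita: 08:00–09:15, 11:15–11:30, 13:00–14:30, 15:15–15:45.
Kira ∩ Aarav ∩ Farrukh ∩ Gita ∩ Noor: 08:00–09:15, 11:15–11:30, 13:00–13:45.
Common window lengths: 75, 15, 45 min; longest is 75.

75 minutes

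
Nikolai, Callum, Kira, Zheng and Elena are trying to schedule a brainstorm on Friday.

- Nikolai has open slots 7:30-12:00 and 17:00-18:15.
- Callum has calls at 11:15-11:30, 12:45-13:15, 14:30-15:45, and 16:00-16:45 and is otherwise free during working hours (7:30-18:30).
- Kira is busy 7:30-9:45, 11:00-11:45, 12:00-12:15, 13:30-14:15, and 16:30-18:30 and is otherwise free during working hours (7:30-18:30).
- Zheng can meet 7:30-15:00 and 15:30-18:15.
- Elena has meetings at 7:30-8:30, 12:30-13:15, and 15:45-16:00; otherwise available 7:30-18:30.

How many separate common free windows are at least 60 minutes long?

Callum free within 07:30–18:30: 07:30–11:15, 11:30–12:45, 13:15–14:30, 15:45–16:00, 16:45–18:30.
Kira free within 07:30–18:30: 09:45–11:00, 11:45–12:00, 12:15–13:30, 14:15–16:30.
Elena free within 07:30–18:30: 08:30–12:30, 13:15–15:45, 16:00–18:30.
Nikolai ∩ Callum: 07:30–11:15, 11:30–12:00, 17:00–18:15.
Nikolai ∩ Callum ∩ Kira: 09:45–11:00, 11:45–12:00.
Nikolai ∩ Callum ∩ Kira ∩ Zheng: 09:45–11:00, 11:45–12:00.
Nikolai ∩ Callum ∩ Kira ∩ Zheng ∩ Elena: 09:45–11:00, 11:45–12:00.
Windows ≥ 60 min: 09:45–11:00.
That's 1 window.

1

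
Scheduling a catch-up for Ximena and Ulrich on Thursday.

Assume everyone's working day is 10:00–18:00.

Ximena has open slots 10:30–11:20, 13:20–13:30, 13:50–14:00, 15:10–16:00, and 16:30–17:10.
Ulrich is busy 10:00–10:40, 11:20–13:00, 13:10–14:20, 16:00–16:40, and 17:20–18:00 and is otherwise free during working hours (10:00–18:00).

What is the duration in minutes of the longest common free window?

50 minutes

Ulrich free within 10:00–18:00: 10:40–11:20, 13:00–13:10, 14:20–16:00, 16:40–17:20.
Ximena ∩ Ulrich: 10:40–11:20, 15:10–16:00, 16:40–17:10.
Common window lengths: 40, 50, 30 min; longest is 50.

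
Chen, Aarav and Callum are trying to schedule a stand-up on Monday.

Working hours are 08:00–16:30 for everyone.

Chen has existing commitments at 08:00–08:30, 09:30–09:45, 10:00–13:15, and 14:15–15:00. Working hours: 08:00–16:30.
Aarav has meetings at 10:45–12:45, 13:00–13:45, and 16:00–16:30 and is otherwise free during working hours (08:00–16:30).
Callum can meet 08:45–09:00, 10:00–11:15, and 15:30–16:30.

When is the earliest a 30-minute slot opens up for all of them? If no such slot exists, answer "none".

15:30

Chen free within 08:00–16:30: 08:30–09:30, 09:45–10:00, 13:15–14:15, 15:00–16:30.
Aarav free within 08:00–16:30: 08:00–10:45, 12:45–13:00, 13:45–16:00.
Chen ∩ Aarav: 08:30–09:30, 09:45–10:00, 13:45–14:15, 15:00–16:00.
Chen ∩ Aarav ∩ Callum: 08:45–09:00, 15:30–16:00.
Windows ≥ 30 min: 15:30–16:00.
Earliest such window starts at 15:30.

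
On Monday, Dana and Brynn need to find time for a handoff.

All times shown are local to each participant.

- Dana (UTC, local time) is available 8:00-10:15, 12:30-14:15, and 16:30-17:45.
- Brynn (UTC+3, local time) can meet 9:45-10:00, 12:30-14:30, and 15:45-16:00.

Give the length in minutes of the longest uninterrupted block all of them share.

45 minutes

Dana → UTC: 08:00–10:15, 12:30–14:15, 16:30–17:45.
Brynn → UTC: 06:45–07:00, 09:30–11:30, 12:45–13:00.
Dana ∩ Brynn: 09:30–10:15, 12:45–13:00.
Common window lengths: 45, 15 min; longest is 45.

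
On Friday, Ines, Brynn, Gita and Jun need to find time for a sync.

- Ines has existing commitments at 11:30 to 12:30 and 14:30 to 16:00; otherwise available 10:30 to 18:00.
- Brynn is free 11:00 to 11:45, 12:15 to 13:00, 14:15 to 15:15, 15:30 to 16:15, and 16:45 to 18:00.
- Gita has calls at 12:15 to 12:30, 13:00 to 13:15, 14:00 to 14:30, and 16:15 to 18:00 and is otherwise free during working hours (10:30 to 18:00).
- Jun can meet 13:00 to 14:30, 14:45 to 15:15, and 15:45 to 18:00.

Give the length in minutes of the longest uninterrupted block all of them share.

15 minutes

Ines free within 10:30–18:00: 10:30–11:30, 12:30–14:30, 16:00–18:00.
Gita free within 10:30–18:00: 10:30–12:15, 12:30–13:00, 13:15–14:00, 14:30–16:15.
Ines ∩ Brynn: 11:00–11:30, 12:30–13:00, 14:15–14:30, 16:00–16:15, 16:45–18:00.
Ines ∩ Brynn ∩ Gita: 11:00–11:30, 12:30–13:00, 16:00–16:15.
Ines ∩ Brynn ∩ Gita ∩ Jun: 16:00–16:15.
Single common window of 15 minutes.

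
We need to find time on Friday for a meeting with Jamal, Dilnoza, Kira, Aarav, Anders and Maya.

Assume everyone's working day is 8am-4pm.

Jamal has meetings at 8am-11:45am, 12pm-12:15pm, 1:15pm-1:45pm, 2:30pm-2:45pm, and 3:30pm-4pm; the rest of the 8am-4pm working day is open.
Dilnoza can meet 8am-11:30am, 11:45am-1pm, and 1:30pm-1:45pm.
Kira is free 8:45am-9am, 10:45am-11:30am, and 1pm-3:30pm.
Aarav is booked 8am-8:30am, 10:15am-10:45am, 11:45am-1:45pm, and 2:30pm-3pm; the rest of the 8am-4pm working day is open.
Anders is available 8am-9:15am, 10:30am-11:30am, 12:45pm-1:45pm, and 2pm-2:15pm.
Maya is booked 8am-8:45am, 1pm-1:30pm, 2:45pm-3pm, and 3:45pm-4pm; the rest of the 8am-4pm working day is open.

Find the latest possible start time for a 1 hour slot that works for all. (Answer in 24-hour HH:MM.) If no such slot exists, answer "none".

Jamal free within 08:00–16:00: 11:45–12:00, 12:15–13:15, 13:45–14:30, 14:45–15:30.
Aarav free within 08:00–16:00: 08:30–10:15, 10:45–11:45, 13:45–14:30, 15:00–16:00.
Maya free within 08:00–16:00: 08:45–13:00, 13:30–14:45, 15:00–15:45.
Jamal ∩ Dilnoza: 11:45–12:00, 12:15–13:00.
Jamal ∩ Dilnoza ∩ Kira: (none).
Jamal ∩ Dilnoza ∩ Kira ∩ Aarav: (none).
Jamal ∩ Dilnoza ∩ Kira ∩ Aarav ∩ Anders: (none).
Jamal ∩ Dilnoza ∩ Kira ∩ Aarav ∩ Anders ∩ Maya: (none).
Windows ≥ 60 min: (none).

none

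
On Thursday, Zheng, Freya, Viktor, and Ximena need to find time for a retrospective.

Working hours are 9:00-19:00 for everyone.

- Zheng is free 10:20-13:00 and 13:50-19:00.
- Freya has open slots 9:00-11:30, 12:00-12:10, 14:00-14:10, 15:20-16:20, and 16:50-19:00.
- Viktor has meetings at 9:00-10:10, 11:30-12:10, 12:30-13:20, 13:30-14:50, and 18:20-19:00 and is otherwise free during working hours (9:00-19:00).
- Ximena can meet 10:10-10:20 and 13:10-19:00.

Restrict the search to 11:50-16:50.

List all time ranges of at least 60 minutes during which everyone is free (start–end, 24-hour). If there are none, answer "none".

Viktor free within 09:00–19:00: 10:10–11:30, 12:10–12:30, 13:20–13:30, 14:50–18:20.
Zheng ∩ Freya: 10:20–11:30, 12:00–12:10, 14:00–14:10, 15:20–16:20, 16:50–19:00.
Zheng ∩ Freya ∩ Viktor: 10:20–11:30, 15:20–16:20, 16:50–18:20.
Zheng ∩ Freya ∩ Viktor ∩ Ximena: 15:20–16:20, 16:50–18:20.
Restricted to 11:50–16:50: 15:20–16:20.
Windows ≥ 60 min: 15:20–16:20.

15:20–16:20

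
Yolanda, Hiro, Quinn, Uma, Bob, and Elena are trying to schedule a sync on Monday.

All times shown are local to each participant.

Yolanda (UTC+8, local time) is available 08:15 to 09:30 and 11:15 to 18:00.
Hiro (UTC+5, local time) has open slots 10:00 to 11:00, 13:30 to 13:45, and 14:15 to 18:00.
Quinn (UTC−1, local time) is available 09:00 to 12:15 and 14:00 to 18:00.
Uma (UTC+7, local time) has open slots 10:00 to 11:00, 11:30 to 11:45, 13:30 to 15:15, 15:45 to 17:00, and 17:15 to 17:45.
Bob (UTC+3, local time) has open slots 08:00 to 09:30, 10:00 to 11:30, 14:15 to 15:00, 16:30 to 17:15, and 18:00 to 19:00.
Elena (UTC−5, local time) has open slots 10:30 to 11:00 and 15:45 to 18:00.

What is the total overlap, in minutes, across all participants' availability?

Yolanda → UTC: 00:15–01:30, 03:15–10:00.
Hiro → UTC: 05:00–06:00, 08:30–08:45, 09:15–13:00.
Quinn → UTC: 10:00–13:15, 15:00–19:00.
Uma → UTC: 03:00–04:00, 04:30–04:45, 06:30–08:15, 08:45–10:00, 10:15–10:45.
Bob → UTC: 05:00–06:30, 07:00–08:30, 11:15–12:00, 13:30–14:15, 15:00–16:00.
Elena → UTC: 15:30–16:00, 20:45–23:00.
Yolanda ∩ Hiro: 05:00–06:00, 08:30–08:45, 09:15–10:00.
Yolanda ∩ Hiro ∩ Quinn: (none).
Yolanda ∩ Hiro ∩ Quinn ∩ Uma: (none).
Yolanda ∩ Hiro ∩ Quinn ∩ Uma ∩ Bob: (none).
Yolanda ∩ Hiro ∩ Quinn ∩ Uma ∩ Bob ∩ Elena: (none).
Total common minutes: 0.

0 minutes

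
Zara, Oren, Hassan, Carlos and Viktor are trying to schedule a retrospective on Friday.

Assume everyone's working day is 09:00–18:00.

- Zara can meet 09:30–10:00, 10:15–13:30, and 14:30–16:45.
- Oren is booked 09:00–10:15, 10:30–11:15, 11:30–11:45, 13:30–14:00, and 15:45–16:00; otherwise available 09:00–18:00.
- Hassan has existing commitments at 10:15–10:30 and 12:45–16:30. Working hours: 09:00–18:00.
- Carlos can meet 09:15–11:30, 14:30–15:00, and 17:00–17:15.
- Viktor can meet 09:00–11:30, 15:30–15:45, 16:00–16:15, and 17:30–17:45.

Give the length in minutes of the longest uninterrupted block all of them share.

15 minutes

Oren free within 09:00–18:00: 10:15–10:30, 11:15–11:30, 11:45–13:30, 14:00–15:45, 16:00–18:00.
Hassan free within 09:00–18:00: 09:00–10:15, 10:30–12:45, 16:30–18:00.
Zara ∩ Oren: 10:15–10:30, 11:15–11:30, 11:45–13:30, 14:30–15:45, 16:00–16:45.
Zara ∩ Oren ∩ Hassan: 11:15–11:30, 11:45–12:45, 16:30–16:45.
Zara ∩ Oren ∩ Hassan ∩ Carlos: 11:15–11:30.
Zara ∩ Oren ∩ Hassan ∩ Carlos ∩ Viktor: 11:15–11:30.
Single common window of 15 minutes.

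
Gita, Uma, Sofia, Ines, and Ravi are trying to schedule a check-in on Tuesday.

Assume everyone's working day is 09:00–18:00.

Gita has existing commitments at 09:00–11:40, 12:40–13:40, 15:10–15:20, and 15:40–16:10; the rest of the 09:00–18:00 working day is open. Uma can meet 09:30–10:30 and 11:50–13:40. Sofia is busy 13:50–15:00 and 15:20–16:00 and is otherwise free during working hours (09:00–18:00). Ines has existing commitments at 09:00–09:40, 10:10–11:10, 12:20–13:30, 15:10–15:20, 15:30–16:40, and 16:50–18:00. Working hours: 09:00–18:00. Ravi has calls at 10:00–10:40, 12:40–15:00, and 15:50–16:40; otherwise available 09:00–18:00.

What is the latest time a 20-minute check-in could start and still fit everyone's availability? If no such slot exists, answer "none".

Gita free within 09:00–18:00: 11:40–12:40, 13:40–15:10, 15:20–15:40, 16:10–18:00.
Sofia free within 09:00–18:00: 09:00–13:50, 15:00–15:20, 16:00–18:00.
Ines free within 09:00–18:00: 09:40–10:10, 11:10–12:20, 13:30–15:10, 15:20–15:30, 16:40–16:50.
Ravi free within 09:00–18:00: 09:00–10:00, 10:40–12:40, 15:00–15:50, 16:40–18:00.
Gita ∩ Uma: 11:50–12:40.
Gita ∩ Uma ∩ Sofia: 11:50–12:40.
Gita ∩ Uma ∩ Sofia ∩ Ines: 11:50–12:20.
Gita ∩ Uma ∩ Sofia ∩ Ines ∩ Ravi: 11:50–12:20.
Windows ≥ 20 min: 11:50–12:20.
Latest start in the last window 11:50–12:20 is 12:20 − 20 min = 12:00.

12:00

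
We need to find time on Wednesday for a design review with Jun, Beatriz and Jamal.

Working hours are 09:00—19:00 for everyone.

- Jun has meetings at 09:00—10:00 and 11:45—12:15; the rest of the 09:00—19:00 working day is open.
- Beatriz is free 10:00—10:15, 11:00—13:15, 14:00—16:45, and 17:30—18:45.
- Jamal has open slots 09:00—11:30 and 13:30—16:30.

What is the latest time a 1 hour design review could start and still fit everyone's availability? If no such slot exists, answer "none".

Jun free within 09:00–19:00: 10:00–11:45, 12:15–19:00.
Jun ∩ Beatriz: 10:00–10:15, 11:00–11:45, 12:15–13:15, 14:00–16:45, 17:30–18:45.
Jun ∩ Beatriz ∩ Jamal: 10:00–10:15, 11:00–11:30, 14:00–16:30.
Windows ≥ 60 min: 14:00–16:30.
Latest start in the last window 14:00–16:30 is 16:30 − 60 min = 15:30.

15:30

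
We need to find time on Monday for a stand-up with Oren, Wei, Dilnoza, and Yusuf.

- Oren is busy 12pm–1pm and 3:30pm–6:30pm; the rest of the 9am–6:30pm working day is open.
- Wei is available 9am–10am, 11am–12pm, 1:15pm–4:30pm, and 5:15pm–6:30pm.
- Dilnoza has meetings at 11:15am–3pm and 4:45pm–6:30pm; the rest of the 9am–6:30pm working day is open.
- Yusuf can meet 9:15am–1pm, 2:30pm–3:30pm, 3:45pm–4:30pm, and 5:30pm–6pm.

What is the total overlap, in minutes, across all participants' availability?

Oren free within 09:00–18:30: 09:00–12:00, 13:00–15:30.
Dilnoza free within 09:00–18:30: 09:00–11:15, 15:00–16:45.
Oren ∩ Wei: 09:00–10:00, 11:00–12:00, 13:15–15:30.
Oren ∩ Wei ∩ Dilnoza: 09:00–10:00, 11:00–11:15, 15:00–15:30.
Oren ∩ Wei ∩ Dilnoza ∩ Yusuf: 09:15–10:00, 11:00–11:15, 15:00–15:30.
Total common minutes: 45 + 15 + 30 = 90.

90 minutes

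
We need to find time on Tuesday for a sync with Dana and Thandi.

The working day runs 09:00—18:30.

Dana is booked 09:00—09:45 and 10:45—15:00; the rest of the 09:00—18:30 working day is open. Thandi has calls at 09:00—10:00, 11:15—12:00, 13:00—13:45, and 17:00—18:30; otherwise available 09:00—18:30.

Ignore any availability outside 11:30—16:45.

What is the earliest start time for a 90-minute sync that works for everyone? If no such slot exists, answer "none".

Dana free within 09:00–18:30: 09:45–10:45, 15:00–18:30.
Thandi free within 09:00–18:30: 10:00–11:15, 12:00–13:00, 13:45–17:00.
Dana ∩ Thandi: 10:00–10:45, 15:00–17:00.
Restricted to 11:30–16:45: 15:00–16:45.
Windows ≥ 90 min: 15:00–16:45.
Earliest such window starts at 15:00.

15:00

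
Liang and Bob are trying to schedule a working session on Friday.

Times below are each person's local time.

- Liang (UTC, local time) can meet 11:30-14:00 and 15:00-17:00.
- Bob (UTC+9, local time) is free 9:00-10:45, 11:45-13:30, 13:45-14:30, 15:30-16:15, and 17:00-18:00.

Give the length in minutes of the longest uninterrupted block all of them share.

Liang → UTC: 11:30–14:00, 15:00–17:00.
Bob → UTC: 00:00–01:45, 02:45–04:30, 04:45–05:30, 06:30–07:15, 08:00–09:00.
Liang ∩ Bob: (none).
No common window.

0 minutes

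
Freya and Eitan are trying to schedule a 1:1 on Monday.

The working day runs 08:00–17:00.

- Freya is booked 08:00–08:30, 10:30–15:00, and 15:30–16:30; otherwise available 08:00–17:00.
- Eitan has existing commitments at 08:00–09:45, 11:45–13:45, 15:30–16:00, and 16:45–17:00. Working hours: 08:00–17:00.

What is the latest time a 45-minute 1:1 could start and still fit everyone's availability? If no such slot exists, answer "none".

Freya free within 08:00–17:00: 08:30–10:30, 15:00–15:30, 16:30–17:00.
Eitan free within 08:00–17:00: 09:45–11:45, 13:45–15:30, 16:00–16:45.
Freya ∩ Eitan: 09:45–10:30, 15:00–15:30, 16:30–16:45.
Windows ≥ 45 min: 09:45–10:30.
Latest start in the last window 09:45–10:30 is 10:30 − 45 min = 09:45.

09:45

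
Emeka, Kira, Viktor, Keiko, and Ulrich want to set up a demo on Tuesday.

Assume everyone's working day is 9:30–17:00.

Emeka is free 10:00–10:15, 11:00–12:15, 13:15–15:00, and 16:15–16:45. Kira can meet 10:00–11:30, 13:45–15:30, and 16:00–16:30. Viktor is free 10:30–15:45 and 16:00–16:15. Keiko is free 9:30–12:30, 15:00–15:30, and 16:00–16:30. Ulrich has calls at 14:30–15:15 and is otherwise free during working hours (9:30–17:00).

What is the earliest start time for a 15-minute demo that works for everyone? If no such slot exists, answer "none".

Ulrich free within 09:30–17:00: 09:30–14:30, 15:15–17:00.
Emeka ∩ Kira: 10:00–10:15, 11:00–11:30, 13:45–15:00, 16:15–16:30.
Emeka ∩ Kira ∩ Viktor: 11:00–11:30, 13:45–15:00.
Emeka ∩ Kira ∩ Viktor ∩ Keiko: 11:00–11:30.
Emeka ∩ Kira ∩ Viktor ∩ Keiko ∩ Ulrich: 11:00–11:30.
Windows ≥ 15 min: 11:00–11:30.
Earliest such window starts at 11:00.

11:00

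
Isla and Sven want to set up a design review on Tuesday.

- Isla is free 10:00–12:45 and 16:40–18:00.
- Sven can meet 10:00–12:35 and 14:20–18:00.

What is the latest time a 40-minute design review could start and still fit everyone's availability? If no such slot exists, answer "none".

Isla ∩ Sven: 10:00–12:35, 16:40–18:00.
Windows ≥ 40 min: 10:00–12:35, 16:40–18:00.
Latest start in the last window 16:40–18:00 is 18:00 − 40 min = 17:20.

17:20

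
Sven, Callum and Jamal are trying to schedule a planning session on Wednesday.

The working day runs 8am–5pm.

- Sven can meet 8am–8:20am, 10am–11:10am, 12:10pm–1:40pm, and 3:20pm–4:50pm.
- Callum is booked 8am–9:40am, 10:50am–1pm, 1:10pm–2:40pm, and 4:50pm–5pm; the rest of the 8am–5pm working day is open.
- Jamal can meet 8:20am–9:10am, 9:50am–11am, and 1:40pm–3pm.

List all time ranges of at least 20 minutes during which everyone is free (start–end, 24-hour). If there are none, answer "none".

Callum free within 08:00–17:00: 09:40–10:50, 13:00–13:10, 14:40–16:50.
Sven ∩ Callum: 10:00–10:50, 13:00–13:10, 15:20–16:50.
Sven ∩ Callum ∩ Jamal: 10:00–10:50.
Windows ≥ 20 min: 10:00–10:50.

10:00–10:50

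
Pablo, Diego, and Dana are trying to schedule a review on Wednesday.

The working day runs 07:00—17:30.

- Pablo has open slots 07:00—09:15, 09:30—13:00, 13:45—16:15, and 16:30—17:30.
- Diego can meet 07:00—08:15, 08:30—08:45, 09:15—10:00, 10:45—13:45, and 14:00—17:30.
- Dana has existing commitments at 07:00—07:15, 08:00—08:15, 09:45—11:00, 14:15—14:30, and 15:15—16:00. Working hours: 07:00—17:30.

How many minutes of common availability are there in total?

330 minutes

Dana free within 07:00–17:30: 07:15–08:00, 08:15–09:45, 11:00–14:15, 14:30–15:15, 16:00–17:30.
Pablo ∩ Diego: 07:00–08:15, 08:30–08:45, 09:30–10:00, 10:45–13:00, 14:00–16:15, 16:30–17:30.
Pablo ∩ Diego ∩ Dana: 07:15–08:00, 08:30–08:45, 09:30–09:45, 11:00–13:00, 14:00–14:15, 14:30–15:15, 16:00–16:15, 16:30–17:30.
Total common minutes: 45 + 15 + 15 + 120 + 15 + 45 + 15 + 60 = 330.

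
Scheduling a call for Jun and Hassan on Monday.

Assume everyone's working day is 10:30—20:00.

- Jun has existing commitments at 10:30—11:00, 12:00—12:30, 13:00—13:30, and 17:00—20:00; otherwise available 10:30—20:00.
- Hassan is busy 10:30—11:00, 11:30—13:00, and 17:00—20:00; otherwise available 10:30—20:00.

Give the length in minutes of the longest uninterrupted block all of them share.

210 minutes

Jun free within 10:30–20:00: 11:00–12:00, 12:30–13:00, 13:30–17:00.
Hassan free within 10:30–20:00: 11:00–11:30, 13:00–17:00.
Jun ∩ Hassan: 11:00–11:30, 13:30–17:00.
Common window lengths: 30, 210 min; longest is 210.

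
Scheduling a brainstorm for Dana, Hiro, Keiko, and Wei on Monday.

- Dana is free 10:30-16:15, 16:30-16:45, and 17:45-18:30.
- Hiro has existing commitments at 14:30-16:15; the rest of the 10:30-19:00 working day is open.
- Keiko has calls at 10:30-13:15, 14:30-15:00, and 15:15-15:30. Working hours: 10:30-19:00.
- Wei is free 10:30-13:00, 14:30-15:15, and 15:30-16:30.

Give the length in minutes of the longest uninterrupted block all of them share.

0 minutes

Hiro free within 10:30–19:00: 10:30–14:30, 16:15–19:00.
Keiko free within 10:30–19:00: 13:15–14:30, 15:00–15:15, 15:30–19:00.
Dana ∩ Hiro: 10:30–14:30, 16:30–16:45, 17:45–18:30.
Dana ∩ Hiro ∩ Keiko: 13:15–14:30, 16:30–16:45, 17:45–18:30.
Dana ∩ Hiro ∩ Keiko ∩ Wei: (none).
No common window.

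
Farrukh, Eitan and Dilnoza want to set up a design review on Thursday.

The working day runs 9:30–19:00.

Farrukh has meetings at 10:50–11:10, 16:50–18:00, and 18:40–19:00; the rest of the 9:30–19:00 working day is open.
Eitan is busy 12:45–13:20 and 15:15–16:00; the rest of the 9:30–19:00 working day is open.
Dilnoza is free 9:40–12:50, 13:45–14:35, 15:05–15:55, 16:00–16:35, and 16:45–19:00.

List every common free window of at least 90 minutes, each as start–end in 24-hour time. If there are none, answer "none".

11:10–12:45

Farrukh free within 09:30–19:00: 09:30–10:50, 11:10–16:50, 18:00–18:40.
Eitan free within 09:30–19:00: 09:30–12:45, 13:20–15:15, 16:00–19:00.
Farrukh ∩ Eitan: 09:30–10:50, 11:10–12:45, 13:20–15:15, 16:00–16:50, 18:00–18:40.
Farrukh ∩ Eitan ∩ Dilnoza: 09:40–10:50, 11:10–12:45, 13:45–14:35, 15:05–15:15, 16:00–16:35, 16:45–16:50, 18:00–18:40.
Windows ≥ 90 min: 11:10–12:45.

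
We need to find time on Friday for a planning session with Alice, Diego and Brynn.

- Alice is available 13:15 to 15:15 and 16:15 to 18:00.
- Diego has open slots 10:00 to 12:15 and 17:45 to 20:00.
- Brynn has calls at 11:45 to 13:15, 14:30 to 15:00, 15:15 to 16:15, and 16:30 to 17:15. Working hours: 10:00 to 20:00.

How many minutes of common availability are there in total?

Brynn free within 10:00–20:00: 10:00–11:45, 13:15–14:30, 15:00–15:15, 16:15–16:30, 17:15–20:00.
Alice ∩ Diego: 17:45–18:00.
Alice ∩ Diego ∩ Brynn: 17:45–18:00.
Total common minutes: 15.

15 minutes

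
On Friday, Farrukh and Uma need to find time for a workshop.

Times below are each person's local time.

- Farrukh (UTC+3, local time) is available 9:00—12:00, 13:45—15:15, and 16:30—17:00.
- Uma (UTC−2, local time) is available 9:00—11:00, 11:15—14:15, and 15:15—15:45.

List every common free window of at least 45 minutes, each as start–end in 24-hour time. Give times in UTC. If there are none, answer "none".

11:00–12:15

Farrukh → UTC: 06:00–09:00, 10:45–12:15, 13:30–14:00.
Uma → UTC: 11:00–13:00, 13:15–16:15, 17:15–17:45.
Farrukh ∩ Uma: 11:00–12:15, 13:30–14:00.
Windows ≥ 45 min: 11:00–12:15.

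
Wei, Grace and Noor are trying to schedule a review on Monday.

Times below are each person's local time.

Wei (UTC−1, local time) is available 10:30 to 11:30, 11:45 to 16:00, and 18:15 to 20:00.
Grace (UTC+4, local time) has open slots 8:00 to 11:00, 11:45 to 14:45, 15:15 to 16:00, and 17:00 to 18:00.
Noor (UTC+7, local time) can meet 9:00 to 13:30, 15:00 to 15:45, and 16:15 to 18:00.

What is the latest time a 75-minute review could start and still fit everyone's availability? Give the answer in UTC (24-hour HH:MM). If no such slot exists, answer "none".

Wei → UTC: 11:30–12:30, 12:45–17:00, 19:15–21:00.
Grace → UTC: 04:00–07:00, 07:45–10:45, 11:15–12:00, 13:00–14:00.
Noor → UTC: 02:00–06:30, 08:00–08:45, 09:15–11:00.
Wei ∩ Grace: 11:30–12:00, 13:00–14:00.
Wei ∩ Grace ∩ Noor: (none).
Windows ≥ 75 min: (none).

none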